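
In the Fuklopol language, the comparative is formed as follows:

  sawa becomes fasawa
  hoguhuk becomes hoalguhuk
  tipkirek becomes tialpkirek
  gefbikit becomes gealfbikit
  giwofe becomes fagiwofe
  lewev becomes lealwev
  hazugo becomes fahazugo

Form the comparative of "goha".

"goha" ends in a vowel. The stems ending in a vowel (giwofe → fagiwofe, hazugo → fahazugo, sawa → fasawa) add the prefix fa-.
So goha → fagoha.

fagoha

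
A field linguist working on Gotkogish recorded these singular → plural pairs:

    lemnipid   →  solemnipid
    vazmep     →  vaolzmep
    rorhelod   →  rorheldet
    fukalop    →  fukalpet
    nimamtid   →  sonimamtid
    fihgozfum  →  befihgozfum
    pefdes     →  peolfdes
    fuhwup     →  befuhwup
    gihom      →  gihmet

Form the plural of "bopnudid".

sobopnudid

"bopnudid" has last vowel 'i'. The stems whose last vowel is 'i' (nimamtid → sonimamtid, lemnipid → solemnipid) add the prefix so-.
The other patterns: stems whose last vowel is 'e' insert -ol- after the first vowel; stems whose last vowel is 'u' add the prefix be-; stems whose last vowel is 'o' delete the last vowel and add -et.
So bopnudid → sobopnudid.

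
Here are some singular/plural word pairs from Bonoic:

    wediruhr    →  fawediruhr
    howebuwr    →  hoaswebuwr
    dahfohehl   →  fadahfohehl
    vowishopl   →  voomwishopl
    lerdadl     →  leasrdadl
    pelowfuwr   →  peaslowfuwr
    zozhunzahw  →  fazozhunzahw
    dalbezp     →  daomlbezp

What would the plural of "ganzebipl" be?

gaomnzebipl

lerdadl and dahfohehl both end in -l yet inflect differently (leasrdadl, fadahfohehl), so the final letter is not what conditions the rule; the second-to-last letter is.
"ganzebipl" has second-to-last letter 'p'. The one such stem in the data (vowishopl → voomwishopl) inserts -om- after the first vowel (as does dalbezp), so the same rule applies.
So ganzebipl → gaomnzebipl.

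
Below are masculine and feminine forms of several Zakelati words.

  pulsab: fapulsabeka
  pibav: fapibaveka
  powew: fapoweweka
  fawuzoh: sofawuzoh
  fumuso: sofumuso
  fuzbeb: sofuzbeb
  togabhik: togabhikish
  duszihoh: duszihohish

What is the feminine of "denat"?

denatish

pulsab and fuzbeb both end in -b yet inflect differently (fapulsabeka, sofuzbeb), so the final letter is not what conditions the rule; the first letter is.
"denat" begins with d-. The one such stem in the data (duszihoh → duszihohish) adds -ish, so the same rule applies.
So denat → denatish.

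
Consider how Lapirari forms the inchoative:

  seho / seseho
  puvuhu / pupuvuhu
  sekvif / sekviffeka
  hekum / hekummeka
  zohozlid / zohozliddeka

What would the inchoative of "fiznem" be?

fiznemmeka

puvuhu and hekum both have last vowel 'u' yet inflect differently (pupuvuhu, hekummeka), so the last vowel is not what conditions the rule; whether the stem ends in a vowel or a consonant is.
"fiznem" ends in a consonant. The stems ending in a consonant (sekvif → sekviffeka, hekum → hekummeka, zohozlid → zohozliddeka) double the final consonant and add -eka.
The other pattern: stems ending in a vowel repeat the first consonant+vowel as a prefix.
So fiznem → fiznemmeka.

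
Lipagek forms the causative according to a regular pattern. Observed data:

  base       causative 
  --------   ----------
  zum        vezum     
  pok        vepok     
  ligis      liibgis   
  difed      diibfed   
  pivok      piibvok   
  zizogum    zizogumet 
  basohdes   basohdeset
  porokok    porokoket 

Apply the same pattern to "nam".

pok and pivok both end in -k yet inflect differently (vepok, piibvok), so the final letter is not what conditions the rule; the number of vowels is.
"nam" has 1 vowel. The stems with 1 vowel (zum → vezum, pok → vepok) add the prefix ve-.
The other patterns: stems with 2 vowels insert -ib- after the first vowel; stems with 3 vowels add -et.
So nam → venam.

venam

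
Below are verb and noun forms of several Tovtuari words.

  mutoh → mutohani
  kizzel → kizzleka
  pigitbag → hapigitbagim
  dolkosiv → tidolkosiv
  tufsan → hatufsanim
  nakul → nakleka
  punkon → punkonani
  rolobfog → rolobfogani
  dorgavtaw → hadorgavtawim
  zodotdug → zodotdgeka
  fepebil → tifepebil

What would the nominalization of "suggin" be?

tisuggin

zodotdug and rolobfog both end in -g yet inflect differently (zodotdgeka, rolobfogani), so the final letter is not what conditions the rule; the last vowel is.
"suggin" has last vowel 'i'. The stems whose last vowel is 'i' (fepebil → tifepebil, dolkosiv → tidolkosiv) add the prefix ti-.
The other patterns: stems whose last vowel is 'e' or 'u' delete the last vowel and add -eka; stems whose last vowel is 'o' add -ani; stems whose last vowel is 'a' add ha- … -im around the stem.
So suggin → tisuggin.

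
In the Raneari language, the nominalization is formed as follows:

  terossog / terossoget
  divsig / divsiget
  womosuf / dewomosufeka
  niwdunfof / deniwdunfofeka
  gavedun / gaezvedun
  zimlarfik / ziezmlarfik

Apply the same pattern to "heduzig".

"heduzig" ends in -g. The stems ending in -g (terossog → terossoget, divsig → divsiget) add -et.
So heduzig → heduziget.

heduziget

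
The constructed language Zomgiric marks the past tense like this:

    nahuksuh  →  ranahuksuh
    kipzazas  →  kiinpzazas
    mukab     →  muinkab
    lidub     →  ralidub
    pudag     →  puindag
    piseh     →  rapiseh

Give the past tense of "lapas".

mukab and lidub both end in -b yet inflect differently (muinkab, ralidub), so the final letter is not what conditions the rule; the last vowel is.
"lapas" has last vowel 'a'. The stems whose last vowel is 'a' (kipzazas → kiinpzazas, pudag → puindag, mukab → muinkab) insert -in- after the first vowel.
The other pattern: stems whose last vowel is 'e' or 'u' add the prefix ra-.
So lapas → lainpas.

lainpas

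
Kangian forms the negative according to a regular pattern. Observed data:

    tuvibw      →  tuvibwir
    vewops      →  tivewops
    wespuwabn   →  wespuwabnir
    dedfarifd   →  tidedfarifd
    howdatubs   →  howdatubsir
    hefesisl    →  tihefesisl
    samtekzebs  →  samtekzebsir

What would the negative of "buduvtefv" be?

howdatubs and vewops both end in -s yet inflect differently (howdatubsir, tivewops), so the final letter is not what conditions the rule; the second-to-last letter is.
"buduvtefv" has second-to-last letter 'f'. The one such stem in the data (dedfarifd → tidedfarifd) adds the prefix ti-, so the same rule applies.
The other pattern: stems whose second-to-last letter is 'b' add -ir.
So buduvtefv → tibuduvtefv.

tibuduvtefv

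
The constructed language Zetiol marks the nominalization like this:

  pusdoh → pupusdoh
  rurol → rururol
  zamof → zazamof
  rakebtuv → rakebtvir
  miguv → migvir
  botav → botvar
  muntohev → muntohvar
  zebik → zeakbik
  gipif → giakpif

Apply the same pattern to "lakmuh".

lakmhir

rakebtuv and botav both end in -v yet inflect differently (rakebtvir, botvar), so the final letter is not what conditions the rule; the last vowel is.
"lakmuh" has last vowel 'u'. The stems whose last vowel is 'u' (rakebtuv → rakebtvir, miguv → migvir) delete the last vowel and add -ir.
So lakmuh → lakmhir.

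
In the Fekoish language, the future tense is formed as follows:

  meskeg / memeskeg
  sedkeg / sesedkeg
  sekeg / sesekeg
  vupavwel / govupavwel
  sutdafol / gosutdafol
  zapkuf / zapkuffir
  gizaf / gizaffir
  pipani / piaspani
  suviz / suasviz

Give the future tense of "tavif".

taviffir

"tavif" ends in -f. The stems ending in -f (zapkuf → zapkuffir, gizaf → gizaffir) double the final consonant and add -ir.
The other patterns: stems ending in -g repeat the first consonant+vowel as a prefix; stems ending in -l add the prefix go-; stems ending in -i or -z insert -as- after the first vowel.
So tavif → taviffir.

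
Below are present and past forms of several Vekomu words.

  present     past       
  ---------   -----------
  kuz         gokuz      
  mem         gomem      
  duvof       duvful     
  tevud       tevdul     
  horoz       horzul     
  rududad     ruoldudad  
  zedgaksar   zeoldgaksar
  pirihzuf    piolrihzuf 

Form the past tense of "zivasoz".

ziolvasoz

kuz and horoz both end in -z yet inflect differently (gokuz, horzul), so the final letter is not what conditions the rule; the number of vowels is.
"zivasoz" has 3 vowels. The stems with 3 vowels (rududad → ruoldudad, zedgaksar → zeoldgaksar, pirihzuf → piolrihzuf) insert -ol- after the first vowel.
The other patterns: stems with 1 vowel add the prefix go-; stems with 2 vowels delete the last vowel and add -ul.
So zivasoz → ziolvasoz.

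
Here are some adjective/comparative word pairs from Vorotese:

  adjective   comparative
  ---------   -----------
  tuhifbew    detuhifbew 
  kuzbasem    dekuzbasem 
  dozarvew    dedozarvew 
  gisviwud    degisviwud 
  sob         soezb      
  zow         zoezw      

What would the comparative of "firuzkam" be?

defiruzkam

tuhifbew and zow both end in -w yet inflect differently (detuhifbew, zoezw), so the final letter is not what conditions the rule; the number of vowels is.
"firuzkam" has 3 vowels. The stems with 3 vowels (tuhifbew → detuhifbew, kuzbasem → dekuzbasem, dozarvew → dedozarvew) add the prefix de-.
So firuzkam → defiruzkam.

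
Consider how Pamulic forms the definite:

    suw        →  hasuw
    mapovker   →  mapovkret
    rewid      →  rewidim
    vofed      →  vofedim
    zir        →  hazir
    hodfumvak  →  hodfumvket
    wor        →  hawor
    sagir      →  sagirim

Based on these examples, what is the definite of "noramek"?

"noramek" has 3 vowels. The stems with 3 vowels (hodfumvak → hodfumvket, mapovker → mapovkret) delete the last vowel and add -et.
So noramek → noramket.

noramket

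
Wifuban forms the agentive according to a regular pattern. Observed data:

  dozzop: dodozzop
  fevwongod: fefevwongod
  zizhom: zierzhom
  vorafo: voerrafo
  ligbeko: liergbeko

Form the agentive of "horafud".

hohorafud

"horafud" ends in -d. The one such stem in the data (fevwongod → fefevwongod) repeats the first consonant+vowel as a prefix (as does dozzop), so the same rule applies.
The other pattern: stems ending in -m or -o insert -er- after the first vowel.
So horafud → hohorafud.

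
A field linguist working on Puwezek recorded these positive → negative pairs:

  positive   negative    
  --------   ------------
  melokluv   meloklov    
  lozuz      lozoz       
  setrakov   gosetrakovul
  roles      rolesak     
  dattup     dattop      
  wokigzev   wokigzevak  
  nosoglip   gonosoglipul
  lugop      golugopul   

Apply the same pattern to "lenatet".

wokigzev and melokluv both end in -v yet inflect differently (wokigzevak, meloklov), so the final letter is not what conditions the rule; the last vowel is.
"lenatet" has last vowel 'e'. The stems whose last vowel is 'e' (wokigzev → wokigzevak, roles → rolesak) add -ak.
The other patterns: stems whose last vowel is 'u' change the last vowel to 'o'; stems whose last vowel is 'i' or 'o' add go- … -ul around the stem.
So lenatet → lenatetak.

lenatetak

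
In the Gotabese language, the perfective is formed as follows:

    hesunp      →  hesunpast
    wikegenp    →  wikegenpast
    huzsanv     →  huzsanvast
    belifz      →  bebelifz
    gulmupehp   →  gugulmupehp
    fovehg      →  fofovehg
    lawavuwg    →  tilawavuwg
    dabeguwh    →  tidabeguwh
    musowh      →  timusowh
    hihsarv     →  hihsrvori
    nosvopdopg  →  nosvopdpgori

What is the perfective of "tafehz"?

"tafehz" has second-to-last letter 'h'. The stems whose second-to-last letter is 'h' (gulmupehp → gugulmupehp, fovehg → fofovehg) repeat the first consonant+vowel as a prefix.
So tafehz → tatafehz.

tatafehz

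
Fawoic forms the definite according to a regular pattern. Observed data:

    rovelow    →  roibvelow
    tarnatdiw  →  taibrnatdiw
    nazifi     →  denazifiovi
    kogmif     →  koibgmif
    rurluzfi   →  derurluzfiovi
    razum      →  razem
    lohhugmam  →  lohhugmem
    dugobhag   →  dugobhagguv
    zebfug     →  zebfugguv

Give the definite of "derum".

derem

lohhugmam and dugobhag both have last vowel 'a' yet inflect differently (lohhugmem, dugobhagguv), so the last vowel is not what conditions the rule; the final letter is.
"derum" ends in -m. The stems ending in -m (razum → razem, lohhugmam → lohhugmem) change the last vowel to 'e'.
So derum → derem.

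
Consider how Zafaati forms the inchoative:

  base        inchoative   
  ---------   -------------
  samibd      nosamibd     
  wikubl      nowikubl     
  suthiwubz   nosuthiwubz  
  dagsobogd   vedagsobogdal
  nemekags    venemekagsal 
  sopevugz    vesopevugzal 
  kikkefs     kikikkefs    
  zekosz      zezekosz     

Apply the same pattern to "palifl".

"palifl" has second-to-last letter 'f'. The one such stem in the data (kikkefs → kikikkefs) repeats the first consonant+vowel as a prefix (as does zekosz), so the same rule applies.
So palifl → papalifl.

papalifl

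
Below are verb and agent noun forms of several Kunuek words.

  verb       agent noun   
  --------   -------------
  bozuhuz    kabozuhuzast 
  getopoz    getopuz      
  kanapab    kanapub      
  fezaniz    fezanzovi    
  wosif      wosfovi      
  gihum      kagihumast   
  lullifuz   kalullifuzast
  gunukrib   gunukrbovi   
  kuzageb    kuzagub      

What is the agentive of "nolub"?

bozuhuz and fezaniz both end in -z yet inflect differently (kabozuhuzast, fezanzovi), so the final letter is not what conditions the rule; the last vowel is.
"nolub" has last vowel 'u'. The stems whose last vowel is 'u' (bozuhuz → kabozuhuzast, lullifuz → kalullifuzast, gihum → kagihumast) add ka- … -ast around the stem.
The other patterns: stems whose last vowel is 'i' delete the last vowel and add -ovi; stems whose last vowel is 'a', 'e' or 'o' change the last vowel to 'u'.
So nolub → kanolubast.

kanolubast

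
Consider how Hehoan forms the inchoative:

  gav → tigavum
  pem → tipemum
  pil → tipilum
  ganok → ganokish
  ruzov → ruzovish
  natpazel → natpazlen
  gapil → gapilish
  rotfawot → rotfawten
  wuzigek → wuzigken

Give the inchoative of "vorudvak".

vorudvken

gav and ruzov both end in -v yet inflect differently (tigavum, ruzovish), so the final letter is not what conditions the rule; the number of vowels is.
"vorudvak" has 3 vowels. The stems with 3 vowels (natpazel → natpazlen, rotfawot → rotfawten, wuzigek → wuzigken) delete the last vowel and add -en.
So vorudvak → vorudvken.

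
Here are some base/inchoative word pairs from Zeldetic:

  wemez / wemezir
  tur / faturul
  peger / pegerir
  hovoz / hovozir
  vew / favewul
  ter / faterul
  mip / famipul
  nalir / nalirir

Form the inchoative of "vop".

tur and nalir both end in -r yet inflect differently (faturul, nalirir), so the final letter is not what conditions the rule; the number of vowels is.
"vop" has 1 vowel. The stems with 1 vowel (vew → favewul, mip → famipul, tur → faturul) add fa- … -ul around the stem.
So vop → favopul.

favopul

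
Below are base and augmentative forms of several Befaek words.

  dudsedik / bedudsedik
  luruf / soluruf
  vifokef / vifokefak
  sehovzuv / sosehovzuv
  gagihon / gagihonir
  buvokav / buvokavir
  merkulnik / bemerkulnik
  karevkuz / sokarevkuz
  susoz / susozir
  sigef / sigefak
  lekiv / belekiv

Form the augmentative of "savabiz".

sehovzuv and buvokav both end in -v yet inflect differently (sosehovzuv, buvokavir), so the final letter is not what conditions the rule; the last vowel is.
"savabiz" has last vowel 'i'. The stems whose last vowel is 'i' (merkulnik → bemerkulnik, dudsedik → bedudsedik, lekiv → belekiv) add the prefix be-.
So savabiz → besavabiz.

besavabiz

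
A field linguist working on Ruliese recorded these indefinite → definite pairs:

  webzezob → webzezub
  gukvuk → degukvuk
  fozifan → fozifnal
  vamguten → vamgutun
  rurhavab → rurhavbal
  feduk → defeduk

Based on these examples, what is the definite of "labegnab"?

"labegnab" has last vowel 'a'. The stems whose last vowel is 'a' (rurhavab → rurhavbal, fozifan → fozifnal) delete the last vowel and add -al.
The other patterns: stems whose last vowel is 'u' add the prefix de-; stems whose last vowel is 'e' or 'o' change the last vowel to 'u'.
So labegnab → labegnbal.

labegnbal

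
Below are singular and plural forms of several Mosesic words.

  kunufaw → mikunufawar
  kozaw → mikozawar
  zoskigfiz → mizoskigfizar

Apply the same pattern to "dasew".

Every pair shown (kunufaw → mikunufawar, kozaw → mikozawar, zoskigfiz → mizoskigfizar) follows the same rule: add mi- … -ar around the stem.
So dasew → midasewar.

midasewar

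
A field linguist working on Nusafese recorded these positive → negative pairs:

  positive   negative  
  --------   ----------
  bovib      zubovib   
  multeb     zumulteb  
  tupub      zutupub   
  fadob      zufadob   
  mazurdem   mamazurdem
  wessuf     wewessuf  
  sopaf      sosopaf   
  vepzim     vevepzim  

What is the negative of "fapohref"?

multeb and mazurdem both have last vowel 'e' yet inflect differently (zumulteb, mamazurdem), so the last vowel is not what conditions the rule; the final letter is.
"fapohref" ends in -f. The stems ending in -f (wessuf → wewessuf, sopaf → sosopaf) repeat the first consonant+vowel as a prefix.
The other pattern: stems ending in -b add the prefix zu-.
So fapohref → fafapohref.

fafapohref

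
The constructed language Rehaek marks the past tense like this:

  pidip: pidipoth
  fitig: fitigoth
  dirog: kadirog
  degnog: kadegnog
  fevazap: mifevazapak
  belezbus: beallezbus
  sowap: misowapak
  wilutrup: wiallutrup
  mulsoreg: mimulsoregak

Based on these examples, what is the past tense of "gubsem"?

degnog and fitig both end in -g yet inflect differently (kadegnog, fitigoth), so the final letter is not what conditions the rule; the last vowel is.
"gubsem" has last vowel 'e'. The one such stem in the data (mulsoreg → mimulsoregak) adds mi- … -ak around the stem, so the same rule applies.
The other patterns: stems whose last vowel is 'o' add the prefix ka-; stems whose last vowel is 'u' insert -al- after the first vowel; stems whose last vowel is 'i' add -oth.
So gubsem → migubsemak.

migubsemak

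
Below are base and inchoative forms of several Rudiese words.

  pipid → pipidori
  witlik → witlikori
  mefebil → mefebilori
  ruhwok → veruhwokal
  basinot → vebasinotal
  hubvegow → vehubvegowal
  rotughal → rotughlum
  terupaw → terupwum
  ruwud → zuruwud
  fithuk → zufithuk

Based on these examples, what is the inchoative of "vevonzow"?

witlik and ruhwok both end in -k yet inflect differently (witlikori, veruhwokal), so the final letter is not what conditions the rule; the last vowel is.
"vevonzow" has last vowel 'o'. The stems whose last vowel is 'o' (ruhwok → veruhwokal, basinot → vebasinotal, hubvegow → vehubvegowal) add ve- … -al around the stem.
The other patterns: stems whose last vowel is 'i' add -ori; stems whose last vowel is 'a' delete the last vowel and add -um; stems whose last vowel is 'u' add the prefix zu-.
So vevonzow → vevevonzowal.

vevevonzowal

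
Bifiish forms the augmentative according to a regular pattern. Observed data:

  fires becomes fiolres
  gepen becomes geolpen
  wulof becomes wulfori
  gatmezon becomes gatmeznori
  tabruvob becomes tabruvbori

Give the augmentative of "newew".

gatmezon and gepen both end in -n yet inflect differently (gatmeznori, geolpen), so the final letter is not what conditions the rule; the last vowel is.
"newew" has last vowel 'e'. The stems whose last vowel is 'e' (gepen → geolpen, fires → fiolres) insert -ol- after the first vowel.
The other pattern: stems whose last vowel is 'o' delete the last vowel and add -ori.
So newew → neolwew.

neolwew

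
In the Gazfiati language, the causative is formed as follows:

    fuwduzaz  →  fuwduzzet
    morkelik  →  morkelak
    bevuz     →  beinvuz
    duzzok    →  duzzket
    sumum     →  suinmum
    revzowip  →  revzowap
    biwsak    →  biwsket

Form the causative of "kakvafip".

kakvafap

morkelik and duzzok both end in -k yet inflect differently (morkelak, duzzket), so the final letter is not what conditions the rule; the last vowel is.
"kakvafip" has last vowel 'i'. The stems whose last vowel is 'i' (morkelik → morkelak, revzowip → revzowap) change the last vowel to 'a'.
The other patterns: stems whose last vowel is 'u' insert -in- after the first vowel; stems whose last vowel is 'a' or 'o' delete the last vowel and add -et.
So kakvafip → kakvafap.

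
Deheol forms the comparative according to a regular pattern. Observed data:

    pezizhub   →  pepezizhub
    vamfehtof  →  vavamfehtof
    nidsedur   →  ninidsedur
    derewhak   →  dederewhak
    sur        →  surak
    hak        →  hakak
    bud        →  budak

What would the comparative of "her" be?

herak

nidsedur and sur both end in -r yet inflect differently (ninidsedur, surak), so the final letter is not what conditions the rule; the number of vowels is.
"her" has 1 vowel. The stems with 1 vowel (sur → surak, hak → hakak, bud → budak) add -ak.
So her → herak.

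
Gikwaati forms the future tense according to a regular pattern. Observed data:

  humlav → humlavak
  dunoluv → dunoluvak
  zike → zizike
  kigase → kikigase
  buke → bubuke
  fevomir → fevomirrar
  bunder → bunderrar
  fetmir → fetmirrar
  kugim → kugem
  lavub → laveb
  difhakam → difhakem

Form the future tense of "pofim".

pofem

"pofim" ends in -m. The stems ending in -m (kugim → kugem, difhakam → difhakem) change the last vowel to 'e'.
So pofim → pofem.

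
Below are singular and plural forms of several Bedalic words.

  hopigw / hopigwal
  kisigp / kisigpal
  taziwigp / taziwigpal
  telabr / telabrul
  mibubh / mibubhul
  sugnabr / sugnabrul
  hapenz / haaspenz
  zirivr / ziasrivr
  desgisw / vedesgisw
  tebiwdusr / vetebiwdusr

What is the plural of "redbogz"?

redbogzal

"redbogz" has second-to-last letter 'g'. The stems whose second-to-last letter is 'g' (hopigw → hopigwal, kisigp → kisigpal, taziwigp → taziwigpal) add -al.
The other patterns: stems whose second-to-last letter is 's' add the prefix ve-; stems whose second-to-last letter is 'b' add -ul; stems whose second-to-last letter is 'n' or 'v' insert -as- after the first vowel.
So redbogz → redbogzal.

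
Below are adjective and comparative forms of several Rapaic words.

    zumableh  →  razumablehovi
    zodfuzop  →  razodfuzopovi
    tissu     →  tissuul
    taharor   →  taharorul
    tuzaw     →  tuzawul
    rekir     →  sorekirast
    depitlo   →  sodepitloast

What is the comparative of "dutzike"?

"dutzike" begins with d-. The one such stem in the data (depitlo → sodepitloast) adds so- … -ast around the stem, so the same rule applies.
The other patterns: stems beginning with z- add ra- … -ovi around the stem; stems beginning with t- add -ul.
So dutzike → sodutzikeast.

sodutzikeast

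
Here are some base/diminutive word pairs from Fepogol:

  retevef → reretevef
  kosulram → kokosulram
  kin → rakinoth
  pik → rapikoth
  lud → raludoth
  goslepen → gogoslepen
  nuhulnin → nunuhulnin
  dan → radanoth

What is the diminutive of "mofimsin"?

"mofimsin" has 3 vowels. The stems with 3 vowels (kosulram → kokosulram, retevef → reretevef, goslepen → gogoslepen) repeat the first consonant+vowel as a prefix.
So mofimsin → momofimsin.

momofimsin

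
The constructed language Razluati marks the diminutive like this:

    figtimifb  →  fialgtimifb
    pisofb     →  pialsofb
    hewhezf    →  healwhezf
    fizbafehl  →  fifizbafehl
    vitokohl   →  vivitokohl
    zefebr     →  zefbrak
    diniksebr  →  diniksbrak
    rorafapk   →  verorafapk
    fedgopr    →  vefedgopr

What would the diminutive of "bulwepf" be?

"bulwepf" has second-to-last letter 'p'. The stems whose second-to-last letter is 'p' (rorafapk → verorafapk, fedgopr → vefedgopr) add the prefix ve-.
So bulwepf → vebulwepf.

vebulwepf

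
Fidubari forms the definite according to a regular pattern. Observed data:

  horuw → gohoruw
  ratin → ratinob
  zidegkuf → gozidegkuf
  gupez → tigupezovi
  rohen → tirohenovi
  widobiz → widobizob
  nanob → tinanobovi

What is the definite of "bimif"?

bimifob

"bimif" has last vowel 'i'. The stems whose last vowel is 'i' (widobiz → widobizob, ratin → ratinob) add -ob.
So bimif → bimifob.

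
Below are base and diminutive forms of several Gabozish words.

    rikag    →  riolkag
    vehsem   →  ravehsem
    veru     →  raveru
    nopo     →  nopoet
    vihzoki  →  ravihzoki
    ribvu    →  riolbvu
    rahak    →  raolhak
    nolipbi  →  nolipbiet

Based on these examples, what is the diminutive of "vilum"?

ravilum

"vilum" begins with v-. The stems beginning with v- (vihzoki → ravihzoki, veru → raveru, vehsem → ravehsem) add the prefix ra-.
The other patterns: stems beginning with r- insert -ol- after the first vowel; stems beginning with n- add -et.
So vilum → ravilum.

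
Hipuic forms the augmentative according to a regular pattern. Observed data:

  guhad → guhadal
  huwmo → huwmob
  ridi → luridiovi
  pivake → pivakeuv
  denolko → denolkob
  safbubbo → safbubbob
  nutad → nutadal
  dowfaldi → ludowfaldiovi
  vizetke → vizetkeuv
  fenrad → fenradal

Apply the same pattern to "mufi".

dowfaldi and denolko both begin with d- yet inflect differently (ludowfaldiovi, denolkob), so the first letter is not what conditions the rule; the final letter is.
"mufi" ends in -i. The stems ending in -i (dowfaldi → ludowfaldiovi, ridi → luridiovi) add lu- … -ovi around the stem.
The other patterns: stems ending in -e add -uv; stems ending in -o drop the final letter and add -ob; stems ending in -d add -al.
So mufi → lumufiovi.

lumufiovi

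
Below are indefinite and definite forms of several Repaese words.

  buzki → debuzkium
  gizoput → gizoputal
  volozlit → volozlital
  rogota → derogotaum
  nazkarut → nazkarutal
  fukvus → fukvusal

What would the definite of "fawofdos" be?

buzki and volozlit both have last vowel 'i' yet inflect differently (debuzkium, volozlital), so the last vowel is not what conditions the rule; whether the stem ends in a vowel or a consonant is.
"fawofdos" ends in a consonant. The stems ending in a consonant (nazkarut → nazkarutal, fukvus → fukvusal, volozlit → volozlital) add -al.
The other pattern: stems ending in a vowel add de- … -um around the stem.
So fawofdos → fawofdosal.

fawofdosal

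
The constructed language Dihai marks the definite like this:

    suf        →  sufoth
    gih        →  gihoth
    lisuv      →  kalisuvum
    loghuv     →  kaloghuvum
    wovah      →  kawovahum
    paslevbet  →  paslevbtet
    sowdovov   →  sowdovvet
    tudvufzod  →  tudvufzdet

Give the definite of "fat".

gih and wovah both end in -h yet inflect differently (gihoth, kawovahum), so the final letter is not what conditions the rule; the number of vowels is.
"fat" has 1 vowel. The stems with 1 vowel (suf → sufoth, gih → gihoth) add -oth.
The other patterns: stems with 2 vowels add ka- … -um around the stem; stems with 3 vowels delete the last vowel and add -et.
So fat → fatoth.

fatoth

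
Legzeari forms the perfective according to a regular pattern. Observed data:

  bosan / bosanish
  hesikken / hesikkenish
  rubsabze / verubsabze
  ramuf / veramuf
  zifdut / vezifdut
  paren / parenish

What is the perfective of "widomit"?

vewidomit

hesikken and rubsabze both have last vowel 'e' yet inflect differently (hesikkenish, verubsabze), so the last vowel is not what conditions the rule; the final letter is.
"widomit" ends in -t. The one such stem in the data (zifdut → vezifdut) adds the prefix ve-, so the same rule applies.
So widomit → vewidomit.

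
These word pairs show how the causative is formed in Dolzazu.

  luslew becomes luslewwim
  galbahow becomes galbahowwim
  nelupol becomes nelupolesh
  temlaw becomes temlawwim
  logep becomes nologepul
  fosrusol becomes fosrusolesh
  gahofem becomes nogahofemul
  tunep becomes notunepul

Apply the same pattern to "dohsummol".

dohsummolesh

"dohsummol" ends in -l. The stems ending in -l (nelupol → nelupolesh, fosrusol → fosrusolesh) add -esh.
So dohsummol → dohsummolesh.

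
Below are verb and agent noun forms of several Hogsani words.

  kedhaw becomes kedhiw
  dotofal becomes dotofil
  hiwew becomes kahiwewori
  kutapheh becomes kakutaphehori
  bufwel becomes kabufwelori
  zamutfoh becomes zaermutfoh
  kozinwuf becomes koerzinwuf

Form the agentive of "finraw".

"finraw" has last vowel 'a'. The stems whose last vowel is 'a' (kedhaw → kedhiw, dotofal → dotofil) change the last vowel to 'i'.
So finraw → finriw.

finriw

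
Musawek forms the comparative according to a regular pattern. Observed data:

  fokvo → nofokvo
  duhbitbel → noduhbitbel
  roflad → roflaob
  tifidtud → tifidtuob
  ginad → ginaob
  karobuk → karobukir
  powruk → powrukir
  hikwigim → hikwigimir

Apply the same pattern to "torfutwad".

tifidtud and karobuk both have last vowel 'u' yet inflect differently (tifidtuob, karobukir), so the last vowel is not what conditions the rule; the final letter is.
"torfutwad" ends in -d. The stems ending in -d (roflad → roflaob, tifidtud → tifidtuob, ginad → ginaob) drop the final letter and add -ob.
So torfutwad → torfutwaob.

torfutwaob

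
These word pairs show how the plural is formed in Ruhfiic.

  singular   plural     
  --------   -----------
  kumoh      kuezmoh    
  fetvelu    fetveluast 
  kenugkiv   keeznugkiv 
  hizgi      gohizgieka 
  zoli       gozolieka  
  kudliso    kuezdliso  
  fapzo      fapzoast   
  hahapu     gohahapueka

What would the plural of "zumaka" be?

gozumakaeka

fapzo and kudliso both end in -o yet inflect differently (fapzoast, kuezdliso), so the final letter is not what conditions the rule; the first letter is.
"zumaka" begins with z-. The one such stem in the data (zoli → gozolieka) adds go- … -eka around the stem, so the same rule applies.
The other patterns: stems beginning with f- add -ast; stems beginning with k- insert -ez- after the first vowel.
So zumaka → gozumakaeka.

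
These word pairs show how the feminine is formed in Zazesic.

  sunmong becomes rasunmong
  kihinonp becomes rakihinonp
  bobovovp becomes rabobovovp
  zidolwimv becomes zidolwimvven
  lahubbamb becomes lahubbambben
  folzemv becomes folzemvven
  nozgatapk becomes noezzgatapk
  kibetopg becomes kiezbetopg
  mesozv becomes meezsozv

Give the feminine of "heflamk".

heflamkken

sunmong and kibetopg both end in -g yet inflect differently (rasunmong, kiezbetopg), so the final letter is not what conditions the rule; the second-to-last letter is.
"heflamk" has second-to-last letter 'm'. The stems whose second-to-last letter is 'm' (zidolwimv → zidolwimvven, lahubbamb → lahubbambben, folzemv → folzemvven) double the final consonant and add -en.
The other patterns: stems whose second-to-last letter is 'n' or 'v' add the prefix ra-; stems whose second-to-last letter is 'p' or 'z' insert -ez- after the first vowel.
So heflamk → heflamkken.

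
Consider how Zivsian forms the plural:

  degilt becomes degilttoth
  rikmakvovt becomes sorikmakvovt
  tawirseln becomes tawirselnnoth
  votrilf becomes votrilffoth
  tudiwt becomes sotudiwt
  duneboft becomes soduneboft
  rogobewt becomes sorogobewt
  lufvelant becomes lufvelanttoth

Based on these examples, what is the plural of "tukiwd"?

sotukiwd

lufvelant and rogobewt both end in -t yet inflect differently (lufvelanttoth, sorogobewt), so the final letter is not what conditions the rule; the second-to-last letter is.
"tukiwd" has second-to-last letter 'w'. The stems whose second-to-last letter is 'w' (rogobewt → sorogobewt, tudiwt → sotudiwt) add the prefix so-.
So tukiwd → sotukiwd.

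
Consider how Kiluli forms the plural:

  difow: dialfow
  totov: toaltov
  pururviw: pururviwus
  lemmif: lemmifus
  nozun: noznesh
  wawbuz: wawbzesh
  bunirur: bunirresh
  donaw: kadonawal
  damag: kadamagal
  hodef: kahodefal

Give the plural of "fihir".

fihirus

"fihir" has last vowel 'i'. The stems whose last vowel is 'i' (pururviw → pururviwus, lemmif → lemmifus) add -us.
So fihir → fihirus.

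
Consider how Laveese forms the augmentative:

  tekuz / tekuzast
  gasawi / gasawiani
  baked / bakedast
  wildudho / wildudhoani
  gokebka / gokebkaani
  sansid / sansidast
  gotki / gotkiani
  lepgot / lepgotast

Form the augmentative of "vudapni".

wildudho and lepgot both have last vowel 'o' yet inflect differently (wildudhoani, lepgotast), so the last vowel is not what conditions the rule; whether the stem ends in a vowel or a consonant is.
"vudapni" ends in a vowel. The stems ending in a vowel (gasawi → gasawiani, gokebka → gokebkaani, wildudho → wildudhoani) add -ani.
So vudapni → vudapniani.

vudapniani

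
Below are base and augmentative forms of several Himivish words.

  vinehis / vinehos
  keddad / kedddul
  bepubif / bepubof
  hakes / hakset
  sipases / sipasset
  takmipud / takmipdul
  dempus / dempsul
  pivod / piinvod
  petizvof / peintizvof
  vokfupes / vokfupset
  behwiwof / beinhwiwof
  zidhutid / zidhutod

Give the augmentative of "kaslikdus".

hakes and dempus both end in -s yet inflect differently (hakset, dempsul), so the final letter is not what conditions the rule; the last vowel is.
"kaslikdus" has last vowel 'u'. The stems whose last vowel is 'u' (takmipud → takmipdul, dempus → dempsul) delete the last vowel and add -ul.
The other patterns: stems whose last vowel is 'e' delete the last vowel and add -et; stems whose last vowel is 'i' change the last vowel to 'o'; stems whose last vowel is 'o' insert -in- after the first vowel.
So kaslikdus → kaslikdsul.

kaslikdsul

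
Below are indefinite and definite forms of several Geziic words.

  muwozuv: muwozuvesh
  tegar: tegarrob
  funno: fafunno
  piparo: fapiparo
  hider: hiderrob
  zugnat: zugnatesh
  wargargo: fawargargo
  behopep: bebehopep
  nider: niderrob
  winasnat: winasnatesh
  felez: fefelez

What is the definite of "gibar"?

gibarrob

"gibar" ends in -r. The stems ending in -r (hider → hiderrob, tegar → tegarrob, nider → niderrob) double the final consonant and add -ob.
The other patterns: stems ending in -o add the prefix fa-; stems ending in -p or -z repeat the first consonant+vowel as a prefix; stems ending in -t or -v add -esh.
So gibar → gibarrob.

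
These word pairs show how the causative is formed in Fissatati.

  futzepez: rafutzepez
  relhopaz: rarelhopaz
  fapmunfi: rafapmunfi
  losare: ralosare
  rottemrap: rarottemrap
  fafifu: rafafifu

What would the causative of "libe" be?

ralibe

Every pair shown (futzepez → rafutzepez, relhopaz → rarelhopaz, fapmunfi → rafapmunfi, …) follows the same rule: add the prefix ra-.
So libe → ralibe.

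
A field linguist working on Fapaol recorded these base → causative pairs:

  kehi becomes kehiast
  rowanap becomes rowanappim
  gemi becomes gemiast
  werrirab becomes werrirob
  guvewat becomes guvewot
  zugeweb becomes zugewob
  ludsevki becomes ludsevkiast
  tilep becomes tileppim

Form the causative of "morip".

morippim

"morip" ends in -p. The stems ending in -p (tilep → tileppim, rowanap → rowanappim) double the final consonant and add -im.
So morip → morippim.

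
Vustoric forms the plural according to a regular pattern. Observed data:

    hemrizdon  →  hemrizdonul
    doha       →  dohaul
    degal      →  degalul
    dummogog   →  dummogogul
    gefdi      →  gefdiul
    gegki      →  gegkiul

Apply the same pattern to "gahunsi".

gahunsiul

Every pair shown (hemrizdon → hemrizdonul, doha → dohaul, degal → degalul, …) follows the same rule: add -ul.
So gahunsi → gahunsiul.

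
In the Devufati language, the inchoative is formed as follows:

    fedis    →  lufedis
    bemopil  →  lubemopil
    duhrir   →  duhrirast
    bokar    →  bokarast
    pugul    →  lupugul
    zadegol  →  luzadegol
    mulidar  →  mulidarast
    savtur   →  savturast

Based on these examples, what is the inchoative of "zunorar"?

duhrir and fedis both have last vowel 'i' yet inflect differently (duhrirast, lufedis), so the last vowel is not what conditions the rule; the final letter is.
"zunorar" ends in -r. The stems ending in -r (bokar → bokarast, mulidar → mulidarast, savtur → savturast) add -ast.
The other pattern: stems ending in -l or -s add the prefix lu-.
So zunorar → zunorarast.

zunorarast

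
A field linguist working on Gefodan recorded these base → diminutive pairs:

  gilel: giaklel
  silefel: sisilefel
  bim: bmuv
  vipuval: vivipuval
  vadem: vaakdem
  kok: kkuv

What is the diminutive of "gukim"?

bim and vadem both end in -m yet inflect differently (bmuv, vaakdem), so the final letter is not what conditions the rule; the number of vowels is.
"gukim" has 2 vowels. The stems with 2 vowels (vadem → vaakdem, gilel → giaklel) insert -ak- after the first vowel.
The other patterns: stems with 1 vowel delete the last vowel and add -uv; stems with 3 vowels repeat the first consonant+vowel as a prefix.
So gukim → guakkim.

guakkim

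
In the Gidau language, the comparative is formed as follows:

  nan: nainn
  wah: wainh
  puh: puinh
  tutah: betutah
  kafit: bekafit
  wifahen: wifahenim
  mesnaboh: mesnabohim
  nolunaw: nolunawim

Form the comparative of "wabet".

bewabet

wah and tutah both end in -h yet inflect differently (wainh, betutah), so the final letter is not what conditions the rule; the number of vowels is.
"wabet" has 2 vowels. The stems with 2 vowels (tutah → betutah, kafit → bekafit) add the prefix be-.
The other patterns: stems with 1 vowel insert -in- after the first vowel; stems with 3 vowels add -im.
So wabet → bewabet.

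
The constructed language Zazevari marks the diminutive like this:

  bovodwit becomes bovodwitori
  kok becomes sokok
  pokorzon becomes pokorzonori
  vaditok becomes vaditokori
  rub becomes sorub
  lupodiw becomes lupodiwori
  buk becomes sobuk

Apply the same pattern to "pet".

kok and vaditok both end in -k yet inflect differently (sokok, vaditokori), so the final letter is not what conditions the rule; the number of vowels is.
"pet" has 1 vowel. The stems with 1 vowel (rub → sorub, kok → sokok, buk → sobuk) add the prefix so-.
So pet → sopet.

sopet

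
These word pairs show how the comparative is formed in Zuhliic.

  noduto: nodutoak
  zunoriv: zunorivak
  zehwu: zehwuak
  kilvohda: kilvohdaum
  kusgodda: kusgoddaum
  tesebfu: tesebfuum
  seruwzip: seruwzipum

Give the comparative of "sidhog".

sidhogum

zehwu and tesebfu both end in -u yet inflect differently (zehwuak, tesebfuum), so the final letter is not what conditions the rule; the first letter is.
"sidhog" begins with s-. The one such stem in the data (seruwzip → seruwzipum) adds -um, so the same rule applies.
The other pattern: stems beginning with n- or z- add -ak.
So sidhog → sidhogum.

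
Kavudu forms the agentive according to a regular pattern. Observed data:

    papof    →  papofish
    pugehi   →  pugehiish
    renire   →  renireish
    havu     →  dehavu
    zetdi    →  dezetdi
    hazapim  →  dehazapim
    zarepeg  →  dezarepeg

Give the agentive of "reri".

pugehi and zetdi both end in -i yet inflect differently (pugehiish, dezetdi), so the final letter is not what conditions the rule; the first letter is.
"reri" begins with r-. The one such stem in the data (renire → renireish) adds -ish, so the same rule applies.
The other pattern: stems beginning with h- or z- add the prefix de-.
So reri → reriish.

reriish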